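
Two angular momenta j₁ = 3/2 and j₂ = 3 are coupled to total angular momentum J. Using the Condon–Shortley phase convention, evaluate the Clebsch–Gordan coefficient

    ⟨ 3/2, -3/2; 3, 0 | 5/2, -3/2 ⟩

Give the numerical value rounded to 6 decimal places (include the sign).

triangle: 2!×1!×4!/8! = 48/40320
(j±m)!: 0!×3!×3!×3!×1!×4! = 5184
prefactor² = (2J+1)×Δ×N² = 1296/35
  k=2: +1/(2!×0!×1!×1!×0!×3!) = 1/12
Σ = 1/12  ⇒  CG² = 1296/35×1/12² = 9/35
CG = +√(9/35) = +0.507093

+√(9/35) ≈ +0.507093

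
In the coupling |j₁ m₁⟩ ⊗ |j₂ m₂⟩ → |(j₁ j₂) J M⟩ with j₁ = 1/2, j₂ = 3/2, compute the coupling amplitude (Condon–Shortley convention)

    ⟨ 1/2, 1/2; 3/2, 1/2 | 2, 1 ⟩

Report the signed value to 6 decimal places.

+0.866025

j₁+j₂−J=0  J+j₁−j₂=1  J−j₁+j₂=3  j₁+j₂+J+1=5
(j₁±m₁, j₂±m₂, J±M) = (1,0,2,1,3,1)
P² = 3
sum k=0..0:
  [0] +1/2 = 1/2
S = 1/2
C² = P²·S² = 3/4 ; C = +0.866025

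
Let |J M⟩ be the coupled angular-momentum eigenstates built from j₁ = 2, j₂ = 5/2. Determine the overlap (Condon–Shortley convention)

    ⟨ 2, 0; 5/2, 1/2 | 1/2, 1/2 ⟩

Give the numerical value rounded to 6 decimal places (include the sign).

triangle: 4!×0!×1!/6! = 24/720
(j±m)!: 2!×2!×3!×2!×1!×0! = 48
prefactor² = (2J+1)×Δ×N² = 16/5
  k=2: +1/(2!×2!×0!×1!×0!×0!) = 1/4
Σ = 1/4  ⇒  CG² = 16/5×1/4² = 1/5
CG = +√(1/5) = +0.447214

+0.447214  (= +√(1/5))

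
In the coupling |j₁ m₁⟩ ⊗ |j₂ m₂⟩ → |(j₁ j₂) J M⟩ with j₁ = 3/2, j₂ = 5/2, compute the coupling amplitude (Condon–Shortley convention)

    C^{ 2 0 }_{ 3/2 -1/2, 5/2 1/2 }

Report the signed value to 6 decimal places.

-0.267261

j₁+j₂−J=2  J+j₁−j₂=1  J−j₁+j₂=3  j₁+j₂+J+1=7
(j₁±m₁, j₂±m₂, J±M) = (1,2,3,2,2,2)
P² = 8/7
sum k=1..2:
  [1] −1/2 = -1/2
  [2] +1/4 = 1/4
S = -1/4
C² = P²·S² = 1/14 ; C = -0.267261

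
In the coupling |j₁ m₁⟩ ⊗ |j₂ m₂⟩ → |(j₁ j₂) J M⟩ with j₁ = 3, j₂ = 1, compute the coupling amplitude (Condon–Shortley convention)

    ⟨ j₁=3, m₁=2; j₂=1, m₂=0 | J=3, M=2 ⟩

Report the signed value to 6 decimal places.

√[7·1!5!1!/8! · 5!1!1!1!5!1!] = √(300)
  +(−1)^0/∏(0,1,1,1,4,0)! = 1/24  (running 1/24)
  +(−1)^1/∏(1,0,0,0,5,1)! = -1/120  (running 1/30)
⟨..|..⟩ = √(300)·(1/30) = +0.577350

+0.577350  (= +√(1/3))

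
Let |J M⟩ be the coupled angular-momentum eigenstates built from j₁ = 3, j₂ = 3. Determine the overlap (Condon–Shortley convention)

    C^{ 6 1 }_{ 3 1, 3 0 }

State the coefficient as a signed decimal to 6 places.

triangle: 0!*6!*6!/13! = 518400/6227020800
(j±m)!: 4!*2!*3!*3!*7!*5! = 1045094400
prefactor² = (2J+1)*Δ*N² = 12441600/11
  k=0: +1/(0!*0!*2!*3!*4!*3!) = 1/1728
Σ = 1/1728  ⇒  CG² = 12441600/11*1/1728² = 25/66
CG = +√(25/66) = +0.615457

+0.615457  (= +√(25/66))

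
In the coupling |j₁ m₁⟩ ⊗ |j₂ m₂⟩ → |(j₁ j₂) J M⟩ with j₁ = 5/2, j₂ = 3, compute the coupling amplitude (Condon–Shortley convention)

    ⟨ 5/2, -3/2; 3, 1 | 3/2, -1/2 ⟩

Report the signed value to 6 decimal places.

−√(7/30) ≈ -0.483046

triangle: 4!·1!·2!/8! = 48/40320
(j±m)!: 1!·4!·4!·2!·1!·2! = 2304
prefactor² = (2J+1)·Δ·N² = 384/35
  k=3: −1/(3!·1!·1!·1!·0!·1!) = -1/6
  k=4: +1/(4!·0!·0!·0!·1!·2!) = 1/48
Σ = -7/48  ⇒  CG² = 384/35·(-7/48)² = 7/30
CG = −√(7/30) = -0.483046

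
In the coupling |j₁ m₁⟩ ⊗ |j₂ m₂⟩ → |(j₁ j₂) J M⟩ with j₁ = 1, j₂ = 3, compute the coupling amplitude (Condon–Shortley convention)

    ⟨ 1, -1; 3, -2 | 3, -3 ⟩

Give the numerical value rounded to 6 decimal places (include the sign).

√[7·1!1!5!/8! · 0!2!1!5!0!6!] = √(3600)
  +(−1)^1/∏(1,0,1,0,0,5)! = -1/120  (running -1/120)
⟨..|..⟩ = √(3600)·(-1/120) = -0.500000

−√(1/4) = -0.500000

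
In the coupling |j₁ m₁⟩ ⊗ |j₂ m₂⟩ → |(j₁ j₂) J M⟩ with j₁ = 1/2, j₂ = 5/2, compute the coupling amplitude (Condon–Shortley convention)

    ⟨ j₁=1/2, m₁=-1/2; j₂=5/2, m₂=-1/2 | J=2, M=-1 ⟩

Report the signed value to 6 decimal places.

-0.577350

√[5·1!0!4!/6! · 0!1!2!3!1!3!] = √(12)
  +(−1)^1/∏(1,0,0,1,0,3)! = -1/6  (running -1/6)
⟨..|..⟩ = √(12)·(-1/6) = -0.577350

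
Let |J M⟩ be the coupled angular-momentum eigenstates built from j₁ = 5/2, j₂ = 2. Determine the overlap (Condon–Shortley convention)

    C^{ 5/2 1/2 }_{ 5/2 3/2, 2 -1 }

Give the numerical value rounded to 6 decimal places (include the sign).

j₁+j₂−J=2  J+j₁−j₂=3  J−j₁+j₂=2  j₁+j₂+J+1=8
(j₁±m₁, j₂±m₂, J±M) = (4,1,1,3,3,2)
P² = 216/35
sum k=0..1:
  [0] +1/4 = 1/4
  [1] −1/12 = -1/12
S = 1/6
C² = P²·S² = 6/35 ; C = +0.414039

+0.414039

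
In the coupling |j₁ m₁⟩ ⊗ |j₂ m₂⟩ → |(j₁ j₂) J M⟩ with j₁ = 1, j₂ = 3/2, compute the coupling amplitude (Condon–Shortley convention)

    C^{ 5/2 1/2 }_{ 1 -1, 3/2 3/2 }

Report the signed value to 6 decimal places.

√[6·0!2!3!/6! · 0!2!3!0!3!2!] = √(72/5)
  +(−1)^0/∏(0,0,2,3,0,0)! = 1/12  (running 1/12)
⟨..|..⟩ = √(72/5)·(1/12) = +0.316228

+√(1/10) ≈ +0.316228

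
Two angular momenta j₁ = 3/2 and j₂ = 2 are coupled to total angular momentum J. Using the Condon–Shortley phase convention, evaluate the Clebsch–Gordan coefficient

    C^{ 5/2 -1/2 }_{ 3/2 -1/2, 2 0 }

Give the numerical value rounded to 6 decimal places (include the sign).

-0.292770

j₁+j₂−J=1  J+j₁−j₂=2  J−j₁+j₂=3  j₁+j₂+J+1=7
(j₁±m₁, j₂±m₂, J±M) = (1,2,2,2,2,3)
P² = 48/35
sum k=0..1:
  [0] +1/4 = 1/4
  [1] −1/2 = -1/2
S = -1/4
C² = P²·S² = 3/35 ; C = -0.292770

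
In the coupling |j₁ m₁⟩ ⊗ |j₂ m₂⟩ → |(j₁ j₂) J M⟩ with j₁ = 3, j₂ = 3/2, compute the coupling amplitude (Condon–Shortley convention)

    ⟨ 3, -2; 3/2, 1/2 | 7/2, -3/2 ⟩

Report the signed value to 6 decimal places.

-0.654654  (= −√(3/7))

√[8·1!5!2!/9! · 1!5!2!1!2!5!] = √(6400/21)
  +(−1)^0/∏(0,1,5,2,0,0)! = 1/240  (running 1/240)
  +(−1)^1/∏(1,0,4,1,1,1)! = -1/24  (running -3/80)
⟨..|..⟩ = √(6400/21)·(-3/80) = -0.654654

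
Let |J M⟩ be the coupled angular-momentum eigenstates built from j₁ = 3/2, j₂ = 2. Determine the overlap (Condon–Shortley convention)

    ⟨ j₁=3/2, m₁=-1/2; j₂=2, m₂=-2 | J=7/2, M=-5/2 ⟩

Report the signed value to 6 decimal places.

+0.654654

√[8·0!3!4!/8! · 1!2!0!4!1!6!] = √(6912/7)
  +(−1)^0/∏(0,0,2,0,1,4)! = 1/48  (running 1/48)
⟨..|..⟩ = √(6912/7)·(1/48) = +0.654654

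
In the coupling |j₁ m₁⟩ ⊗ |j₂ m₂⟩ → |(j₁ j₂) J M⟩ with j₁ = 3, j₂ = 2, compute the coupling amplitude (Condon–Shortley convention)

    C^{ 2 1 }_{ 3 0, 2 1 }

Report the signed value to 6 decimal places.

triangle: 3!*3!*1!/8! = 36/40320
(j±m)!: 3!*3!*3!*1!*3!*1! = 1296
prefactor² = (2J+1)*Δ*N² = 81/14
  k=2: +1/(2!*1!*1!*1!*2!*0!) = 1/4
  k=3: −1/(3!*0!*0!*0!*3!*1!) = -1/36
Σ = 2/9  ⇒  CG² = 81/14*2/9² = 2/7
CG = +√(2/7) = +0.534522

+√(2/7) = +0.534522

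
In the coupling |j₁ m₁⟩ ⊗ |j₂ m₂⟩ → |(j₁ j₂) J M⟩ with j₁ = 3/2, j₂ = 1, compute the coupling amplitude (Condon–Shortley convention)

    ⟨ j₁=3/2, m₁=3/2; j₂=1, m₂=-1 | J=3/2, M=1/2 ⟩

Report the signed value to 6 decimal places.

j₁+j₂−J=1  J+j₁−j₂=2  J−j₁+j₂=1  j₁+j₂+J+1=5
(j₁±m₁, j₂±m₂, J±M) = (3,0,0,2,2,1)
P² = 8/5
sum k=0..0:
  [0] +1/2 = 1/2
S = 1/2
C² = P²·S² = 2/5 ; C = +0.632456

+√(2/5) = +0.632456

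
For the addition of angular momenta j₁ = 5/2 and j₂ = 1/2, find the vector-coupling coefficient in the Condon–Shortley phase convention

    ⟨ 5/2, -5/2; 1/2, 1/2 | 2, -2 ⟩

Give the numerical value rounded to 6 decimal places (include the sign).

-0.912871  (= −√(5/6))

j₁+j₂−J=1  J+j₁−j₂=4  J−j₁+j₂=0  j₁+j₂+J+1=6
(j₁±m₁, j₂±m₂, J±M) = (0,5,1,0,0,4)
P² = 480
sum k=1..1:
  [1] −1/24 = -1/24
S = -1/24
C² = P²·S² = 5/6 ; C = -0.912871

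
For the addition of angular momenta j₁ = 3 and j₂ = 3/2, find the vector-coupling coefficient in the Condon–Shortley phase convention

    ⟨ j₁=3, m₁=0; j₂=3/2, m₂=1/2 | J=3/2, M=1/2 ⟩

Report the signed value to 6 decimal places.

+0.507093  (= +√(9/35))

j₁+j₂−J=3  J+j₁−j₂=3  J−j₁+j₂=0  j₁+j₂+J+1=7
(j₁±m₁, j₂±m₂, J±M) = (3,3,2,1,2,1)
P² = 144/35
sum k=2..2:
  [2] +1/4 = 1/4
S = 1/4
C² = P²·S² = 9/35 ; C = +0.507093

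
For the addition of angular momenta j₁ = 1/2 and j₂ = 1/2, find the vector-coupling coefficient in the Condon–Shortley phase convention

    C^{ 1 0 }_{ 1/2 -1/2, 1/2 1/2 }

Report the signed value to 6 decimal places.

+√(1/2) ≈ +0.707107

j₁+j₂−J=0  J+j₁−j₂=1  J−j₁+j₂=1  j₁+j₂+J+1=3
(j₁±m₁, j₂±m₂, J±M) = (0,1,1,0,1,1)
P² = 1/2
sum k=0..0:
  [0] +1/1 = 1
S = 1
C² = P²·S² = 1/2 ; C = +0.707107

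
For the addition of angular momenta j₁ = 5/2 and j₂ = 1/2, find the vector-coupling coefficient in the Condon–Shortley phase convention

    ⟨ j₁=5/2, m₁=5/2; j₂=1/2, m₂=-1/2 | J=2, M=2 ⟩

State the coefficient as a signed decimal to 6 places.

+√(5/6) = +0.912871

√[5·1!4!0!/6! · 5!0!0!1!4!0!] = √(480)
  +(−1)^0/∏(0,1,0,0,4,0)! = 1/24  (running 1/24)
⟨..|..⟩ = √(480)·(1/24) = +0.912871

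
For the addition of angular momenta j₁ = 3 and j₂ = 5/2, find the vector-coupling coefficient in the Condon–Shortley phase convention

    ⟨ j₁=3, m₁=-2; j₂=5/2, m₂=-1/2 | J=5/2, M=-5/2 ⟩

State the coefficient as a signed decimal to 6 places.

triangle: 3!×3!×2!/9! = 72/362880
(j±m)!: 1!×5!×2!×3!×0!×5! = 172800
prefactor² = (2J+1)×Δ×N² = 1440/7
  k=2: +1/(2!×1!×3!×0!×0!×2!) = 1/24
Σ = 1/24  ⇒  CG² = 1440/7×1/24² = 5/14
CG = +√(5/14) = +0.597614

+√(5/14) ≈ +0.597614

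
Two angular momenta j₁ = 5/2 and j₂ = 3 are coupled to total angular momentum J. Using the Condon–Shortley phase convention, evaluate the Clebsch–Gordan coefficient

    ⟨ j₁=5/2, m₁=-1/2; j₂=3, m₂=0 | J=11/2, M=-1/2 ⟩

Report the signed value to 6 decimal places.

√[12·0!5!6!/12! · 2!3!3!3!5!6!] = √(6220800/77)
  +(−1)^0/∏(0,0,3,3,2,3)! = 1/432  (running 1/432)
⟨..|..⟩ = √(6220800/77)·(1/432) = +0.657952

+0.657952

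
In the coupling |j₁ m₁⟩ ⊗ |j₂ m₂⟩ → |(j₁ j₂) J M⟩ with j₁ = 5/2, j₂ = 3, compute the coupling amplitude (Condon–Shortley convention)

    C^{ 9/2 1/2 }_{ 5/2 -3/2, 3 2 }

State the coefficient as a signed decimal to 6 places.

-0.510355

√[10·1!4!5!/11! · 1!4!5!1!5!4!] = √(460800/77)
  +(−1)^0/∏(0,1,4,5,0,0)! = 1/2880  (running 1/2880)
  +(−1)^1/∏(1,0,3,4,1,1)! = -1/144  (running -19/2880)
⟨..|..⟩ = √(460800/77)·(-19/2880) = -0.510355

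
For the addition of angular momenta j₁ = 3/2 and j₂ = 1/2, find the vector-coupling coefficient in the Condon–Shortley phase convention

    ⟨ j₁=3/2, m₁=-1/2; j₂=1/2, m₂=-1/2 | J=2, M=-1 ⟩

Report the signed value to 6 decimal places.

√[5·0!3!1!/5! · 1!2!0!1!1!3!] = √(3)
  +(−1)^0/∏(0,0,2,0,1,1)! = 1/2  (running 1/2)
⟨..|..⟩ = √(3)·(1/2) = +0.866025

+0.866025  (= +√(3/4))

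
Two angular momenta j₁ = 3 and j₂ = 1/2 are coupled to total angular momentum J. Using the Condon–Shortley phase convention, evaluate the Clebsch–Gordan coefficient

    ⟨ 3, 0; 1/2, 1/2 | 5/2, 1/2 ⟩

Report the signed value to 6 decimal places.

-0.654654

j₁+j₂−J=1  J+j₁−j₂=5  J−j₁+j₂=0  j₁+j₂+J+1=7
(j₁±m₁, j₂±m₂, J±M) = (3,3,1,0,3,2)
P² = 432/7
sum k=1..1:
  [1] −1/12 = -1/12
S = -1/12
C² = P²·S² = 3/7 ; C = -0.654654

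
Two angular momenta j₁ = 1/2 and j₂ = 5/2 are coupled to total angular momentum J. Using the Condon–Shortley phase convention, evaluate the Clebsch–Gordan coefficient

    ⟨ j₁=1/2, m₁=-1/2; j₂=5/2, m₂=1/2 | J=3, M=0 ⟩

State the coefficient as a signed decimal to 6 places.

triangle: 0!*1!*5!/7! = 120/5040
(j±m)!: 0!*1!*3!*2!*3!*3! = 432
prefactor² = (2J+1)*Δ*N² = 72
  k=0: +1/(0!*0!*1!*3!*0!*2!) = 1/12
Σ = 1/12  ⇒  CG² = 72*1/12² = 1/2
CG = +√(1/2) = +0.707107

+0.707107  (= +√(1/2))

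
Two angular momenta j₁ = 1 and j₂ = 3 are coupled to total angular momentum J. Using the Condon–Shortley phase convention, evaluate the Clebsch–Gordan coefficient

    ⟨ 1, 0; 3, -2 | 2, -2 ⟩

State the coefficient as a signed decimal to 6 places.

−√(5/21) = -0.487950

√[5·2!0!4!/7! · 1!1!1!5!0!4!] = √(960/7)
  +(−1)^1/∏(1,1,0,0,0,4)! = -1/24  (running -1/24)
⟨..|..⟩ = √(960/7)·(-1/24) = -0.487950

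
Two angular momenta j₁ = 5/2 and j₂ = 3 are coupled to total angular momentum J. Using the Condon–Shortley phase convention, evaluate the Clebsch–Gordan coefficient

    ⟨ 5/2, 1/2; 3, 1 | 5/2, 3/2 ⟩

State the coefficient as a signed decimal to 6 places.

+0.169031  (= +√(1/35))

√[6·3!2!3!/9! · 3!2!4!2!4!1!] = √(576/35)
  +(−1)^1/∏(1,2,1,3,1,0)! = -1/12  (running -1/12)
  +(−1)^2/∏(2,1,0,2,2,1)! = 1/8  (running 1/24)
⟨..|..⟩ = √(576/35)·(1/24) = +0.169031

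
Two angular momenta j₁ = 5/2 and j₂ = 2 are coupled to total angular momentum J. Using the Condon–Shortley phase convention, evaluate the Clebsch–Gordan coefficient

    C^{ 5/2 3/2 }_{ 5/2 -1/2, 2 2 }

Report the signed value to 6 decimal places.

j₁+j₂−J=2  J+j₁−j₂=3  J−j₁+j₂=2  j₁+j₂+J+1=8
(j₁±m₁, j₂±m₂, J±M) = (2,3,4,0,4,1)
P² = 864/35
sum k=2..2:
  [2] +1/8 = 1/8
S = 1/8
C² = P²·S² = 27/70 ; C = +0.621059

+0.621059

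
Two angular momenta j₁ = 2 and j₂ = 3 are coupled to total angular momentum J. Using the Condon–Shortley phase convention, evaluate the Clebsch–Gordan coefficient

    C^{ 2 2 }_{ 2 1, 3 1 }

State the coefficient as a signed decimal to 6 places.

triangle: 3!*1!*3!/8! = 36/40320
(j±m)!: 3!*1!*4!*2!*4!*0! = 6912
prefactor² = (2J+1)*Δ*N² = 216/7
  k=1: −1/(1!*2!*0!*3!*1!*0!) = -1/12
Σ = -1/12  ⇒  CG² = 216/7*(-1/12)² = 3/14
CG = −√(3/14) = -0.462910

−√(3/14) = -0.462910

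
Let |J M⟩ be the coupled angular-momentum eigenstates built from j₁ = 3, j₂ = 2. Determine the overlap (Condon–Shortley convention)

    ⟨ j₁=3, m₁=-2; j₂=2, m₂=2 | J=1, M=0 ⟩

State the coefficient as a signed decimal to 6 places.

+√(1/7) = +0.377964

j₁+j₂−J=4  J+j₁−j₂=2  J−j₁+j₂=0  j₁+j₂+J+1=7
(j₁±m₁, j₂±m₂, J±M) = (1,5,4,0,1,1)
P² = 576/7
sum k=4..4:
  [4] +1/24 = 1/24
S = 1/24
C² = P²·S² = 1/7 ; C = +0.377964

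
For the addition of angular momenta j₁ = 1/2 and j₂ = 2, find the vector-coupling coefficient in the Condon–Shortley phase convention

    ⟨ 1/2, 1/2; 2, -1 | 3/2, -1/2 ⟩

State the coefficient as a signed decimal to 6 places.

triangle: 1!·0!·3!/5! = 6/120
(j±m)!: 1!·0!·1!·3!·1!·2! = 12
prefactor² = (2J+1)·Δ·N² = 12/5
  k=0: +1/(0!·1!·0!·1!·0!·2!) = 1/2
Σ = 1/2  ⇒  CG² = 12/5·1/2² = 3/5
CG = +√(3/5) = +0.774597

+√(3/5) = +0.774597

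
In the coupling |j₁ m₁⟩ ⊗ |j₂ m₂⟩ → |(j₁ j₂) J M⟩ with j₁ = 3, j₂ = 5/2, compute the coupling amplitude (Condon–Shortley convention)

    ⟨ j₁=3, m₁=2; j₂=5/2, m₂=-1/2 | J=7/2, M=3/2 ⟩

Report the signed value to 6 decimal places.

+0.308607

j₁+j₂−J=2  J+j₁−j₂=4  J−j₁+j₂=3  j₁+j₂+J+1=10
(j₁±m₁, j₂±m₂, J±M) = (5,1,2,3,5,2)
P² = 1536/7
sum k=0..1:
  [0] +1/24 = 1/24
  [1] −1/48 = -1/48
S = 1/48
C² = P²·S² = 2/21 ; C = +0.308607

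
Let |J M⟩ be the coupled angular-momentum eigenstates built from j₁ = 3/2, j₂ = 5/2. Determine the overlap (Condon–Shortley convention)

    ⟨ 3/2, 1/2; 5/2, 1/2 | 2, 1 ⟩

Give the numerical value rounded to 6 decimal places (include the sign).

√[5·2!1!3!/7! · 2!1!3!2!3!1!] = √(12/7)
  +(−1)^0/∏(0,2,1,3,0,0)! = 1/12  (running 1/12)
  +(−1)^1/∏(1,1,0,2,1,1)! = -1/2  (running -5/12)
⟨..|..⟩ = √(12/7)·(-5/12) = -0.545545

-0.545545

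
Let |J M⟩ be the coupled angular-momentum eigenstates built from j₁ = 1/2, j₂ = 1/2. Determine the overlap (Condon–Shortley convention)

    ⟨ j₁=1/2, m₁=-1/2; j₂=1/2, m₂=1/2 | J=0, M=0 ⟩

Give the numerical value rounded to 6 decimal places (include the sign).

j₁+j₂−J=1  J+j₁−j₂=0  J−j₁+j₂=0  j₁+j₂+J+1=2
(j₁±m₁, j₂±m₂, J±M) = (0,1,1,0,0,0)
P² = 1/2
sum k=1..1:
  [1] −1/1 = -1
S = -1
C² = P²·S² = 1/2 ; C = -0.707107

-0.707107  (= −√(1/2))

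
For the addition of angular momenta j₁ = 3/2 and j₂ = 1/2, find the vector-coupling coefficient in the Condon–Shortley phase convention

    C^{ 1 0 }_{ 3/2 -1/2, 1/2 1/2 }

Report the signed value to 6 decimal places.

−√(1/2) = -0.707107

√[3·1!2!0!/4! · 1!2!1!0!1!1!] = √(1/2)
  +(−1)^1/∏(1,0,1,0,1,0)! = -1  (running -1)
⟨..|..⟩ = √(1/2)·(-1) = -0.707107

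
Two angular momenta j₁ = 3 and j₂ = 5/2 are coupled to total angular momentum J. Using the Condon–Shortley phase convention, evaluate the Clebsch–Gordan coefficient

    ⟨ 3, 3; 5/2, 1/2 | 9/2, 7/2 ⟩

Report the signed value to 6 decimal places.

+0.696311

√[10·1!5!4!/11! · 6!0!3!2!8!1!] = √(2764800/11)
  +(−1)^0/∏(0,1,0,3,5,1)! = 1/720  (running 1/720)
⟨..|..⟩ = √(2764800/11)·(1/720) = +0.696311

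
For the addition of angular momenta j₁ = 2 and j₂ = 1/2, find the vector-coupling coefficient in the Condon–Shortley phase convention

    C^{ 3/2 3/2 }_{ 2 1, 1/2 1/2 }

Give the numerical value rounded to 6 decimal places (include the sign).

-0.447214  (= −√(1/5))

√[4·1!3!0!/5! · 3!1!1!0!3!0!] = √(36/5)
  +(−1)^1/∏(1,0,0,0,3,0)! = -1/6  (running -1/6)
⟨..|..⟩ = √(36/5)·(-1/6) = -0.447214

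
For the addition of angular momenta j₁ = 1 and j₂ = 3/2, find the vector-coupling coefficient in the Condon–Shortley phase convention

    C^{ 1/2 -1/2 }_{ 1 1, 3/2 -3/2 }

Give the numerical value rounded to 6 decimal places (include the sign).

+0.707107

triangle: 2!*0!*1!/4! = 2/24
(j±m)!: 2!*0!*0!*3!*0!*1! = 12
prefactor² = (2J+1)*Δ*N² = 2
  k=0: +1/(0!*2!*0!*0!*0!*1!) = 1/2
Σ = 1/2  ⇒  CG² = 2*1/2² = 1/2
CG = +√(1/2) = +0.707107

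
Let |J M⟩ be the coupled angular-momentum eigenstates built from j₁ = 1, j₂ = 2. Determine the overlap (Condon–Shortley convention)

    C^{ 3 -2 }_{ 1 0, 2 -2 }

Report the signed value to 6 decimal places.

j₁+j₂−J=0  J+j₁−j₂=2  J−j₁+j₂=4  j₁+j₂+J+1=7
(j₁±m₁, j₂±m₂, J±M) = (1,1,0,4,1,5)
P² = 192
sum k=0..0:
  [0] +1/24 = 1/24
S = 1/24
C² = P²·S² = 1/3 ; C = +0.577350

+0.577350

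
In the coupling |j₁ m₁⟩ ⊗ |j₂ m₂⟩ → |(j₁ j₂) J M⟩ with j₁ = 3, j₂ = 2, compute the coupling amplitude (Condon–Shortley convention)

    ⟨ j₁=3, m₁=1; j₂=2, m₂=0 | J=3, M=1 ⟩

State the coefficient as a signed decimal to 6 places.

triangle: 2!·4!·2!/9! = 96/362880
(j±m)!: 4!·2!·2!·2!·4!·2! = 9216
prefactor² = (2J+1)·Δ·N² = 256/15
  k=0: +1/(0!·2!·2!·2!·2!·0!) = 1/16
  k=1: −1/(1!·1!·1!·1!·3!·1!) = -1/6
  k=2: +1/(2!·0!·0!·0!·4!·2!) = 1/96
Σ = -3/32  ⇒  CG² = 256/15·(-3/32)² = 3/20
CG = −√(3/20) = -0.387298

−√(3/20) = -0.387298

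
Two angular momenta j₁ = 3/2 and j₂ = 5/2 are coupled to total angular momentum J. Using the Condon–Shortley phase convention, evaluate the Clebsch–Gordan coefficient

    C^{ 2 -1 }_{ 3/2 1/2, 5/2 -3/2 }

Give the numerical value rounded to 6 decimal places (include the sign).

+√(1/42) ≈ +0.154303

triangle: 2!*1!*3!/7! = 12/5040
(j±m)!: 2!*1!*1!*4!*1!*3! = 288
prefactor² = (2J+1)*Δ*N² = 24/7
  k=0: +1/(0!*2!*1!*1!*0!*2!) = 1/4
  k=1: −1/(1!*1!*0!*0!*1!*3!) = -1/6
Σ = 1/12  ⇒  CG² = 24/7*1/12² = 1/42
CG = +√(1/42) = +0.154303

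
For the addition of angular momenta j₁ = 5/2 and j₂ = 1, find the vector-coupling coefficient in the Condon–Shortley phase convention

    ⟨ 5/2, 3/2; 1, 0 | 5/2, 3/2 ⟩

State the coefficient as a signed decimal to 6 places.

+0.507093

√[6·1!4!1!/7! · 4!1!1!1!4!1!] = √(576/35)
  +(−1)^0/∏(0,1,1,1,3,0)! = 1/6  (running 1/6)
  +(−1)^1/∏(1,0,0,0,4,1)! = -1/24  (running 1/8)
⟨..|..⟩ = √(576/35)·(1/8) = +0.507093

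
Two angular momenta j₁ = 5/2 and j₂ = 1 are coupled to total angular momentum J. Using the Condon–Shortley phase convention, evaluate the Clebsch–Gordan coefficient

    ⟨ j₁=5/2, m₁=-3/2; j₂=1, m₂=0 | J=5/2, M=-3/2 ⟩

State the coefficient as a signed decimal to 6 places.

triangle: 1!*4!*1!/7! = 24/5040
(j±m)!: 1!*4!*1!*1!*1!*4! = 576
prefactor² = (2J+1)*Δ*N² = 576/35
  k=0: +1/(0!*1!*4!*1!*0!*0!) = 1/24
  k=1: −1/(1!*0!*3!*0!*1!*1!) = -1/6
Σ = -1/8  ⇒  CG² = 576/35*(-1/8)² = 9/35
CG = −√(9/35) = -0.507093

−√(9/35) = -0.507093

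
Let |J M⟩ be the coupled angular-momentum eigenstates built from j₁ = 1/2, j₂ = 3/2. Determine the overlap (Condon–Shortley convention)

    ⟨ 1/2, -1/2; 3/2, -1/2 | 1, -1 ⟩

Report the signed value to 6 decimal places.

triangle: 1!·0!·2!/4! = 2/24
(j±m)!: 0!·1!·1!·2!·0!·2! = 4
prefactor² = (2J+1)·Δ·N² = 1
  k=1: −1/(1!·0!·0!·0!·0!·2!) = -1/2
Σ = -1/2  ⇒  CG² = 1·(-1/2)² = 1/4
CG = −√(1/4) = -0.500000

-0.500000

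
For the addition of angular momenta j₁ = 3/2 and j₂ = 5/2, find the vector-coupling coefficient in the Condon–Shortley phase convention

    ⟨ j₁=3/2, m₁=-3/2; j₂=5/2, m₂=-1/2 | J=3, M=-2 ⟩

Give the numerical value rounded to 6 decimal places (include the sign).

j₁+j₂−J=1  J+j₁−j₂=2  J−j₁+j₂=4  j₁+j₂+J+1=8
(j₁±m₁, j₂±m₂, J±M) = (0,3,2,3,1,5)
P² = 72
sum k=1..1:
  [1] −1/12 = -1/12
S = -1/12
C² = P²·S² = 1/2 ; C = -0.707107

-0.707107  (= −√(1/2))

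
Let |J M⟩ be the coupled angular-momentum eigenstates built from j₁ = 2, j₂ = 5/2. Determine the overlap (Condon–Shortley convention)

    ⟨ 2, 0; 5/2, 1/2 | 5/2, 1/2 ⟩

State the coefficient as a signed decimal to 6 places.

-0.478091

j₁+j₂−J=2  J+j₁−j₂=2  J−j₁+j₂=3  j₁+j₂+J+1=8
(j₁±m₁, j₂±m₂, J±M) = (2,2,3,2,3,2)
P² = 72/35
sum k=0..2:
  [0] +1/24 = 1/24
  [1] −1/2 = -1/2
  [2] +1/8 = 1/8
S = -1/3
C² = P²·S² = 8/35 ; C = -0.478091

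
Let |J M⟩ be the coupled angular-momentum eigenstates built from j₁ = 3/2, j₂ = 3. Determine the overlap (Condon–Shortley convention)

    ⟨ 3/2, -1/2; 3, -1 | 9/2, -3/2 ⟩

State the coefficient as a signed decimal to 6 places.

+0.731925

triangle: 0!·3!·6!/10! = 4320/3628800
(j±m)!: 1!·2!·2!·4!·3!·6! = 414720
prefactor² = (2J+1)·Δ·N² = 34560/7
  k=0: +1/(0!·0!·2!·2!·1!·4!) = 1/96
Σ = 1/96  ⇒  CG² = 34560/7·1/96² = 15/28
CG = +√(15/28) = +0.731925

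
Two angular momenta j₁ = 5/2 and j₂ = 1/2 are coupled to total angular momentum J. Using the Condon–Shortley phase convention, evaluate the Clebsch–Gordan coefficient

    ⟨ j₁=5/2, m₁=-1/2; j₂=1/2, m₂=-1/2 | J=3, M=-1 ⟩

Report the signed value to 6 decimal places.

+0.816497

√[7·0!5!1!/7! · 2!3!0!1!2!4!] = √(96)
  +(−1)^0/∏(0,0,3,0,2,1)! = 1/12  (running 1/12)
⟨..|..⟩ = √(96)·(1/12) = +0.816497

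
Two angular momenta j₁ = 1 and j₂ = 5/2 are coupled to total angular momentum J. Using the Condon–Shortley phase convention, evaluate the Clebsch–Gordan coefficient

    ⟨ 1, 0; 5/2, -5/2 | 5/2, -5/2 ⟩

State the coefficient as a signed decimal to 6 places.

+0.845154

j₁+j₂−J=1  J+j₁−j₂=1  J−j₁+j₂=4  j₁+j₂+J+1=7
(j₁±m₁, j₂±m₂, J±M) = (1,1,0,5,0,5)
P² = 2880/7
sum k=0..0:
  [0] +1/24 = 1/24
S = 1/24
C² = P²·S² = 5/7 ; C = +0.845154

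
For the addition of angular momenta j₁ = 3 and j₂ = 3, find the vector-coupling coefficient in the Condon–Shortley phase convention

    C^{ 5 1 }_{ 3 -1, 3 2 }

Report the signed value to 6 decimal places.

-0.566947

√[11·1!5!5!/12! · 2!4!5!1!6!4!] = √(230400/7)
  +(−1)^0/∏(0,1,4,5,1,0)! = 1/2880  (running 1/2880)
  +(−1)^1/∏(1,0,3,4,2,1)! = -1/288  (running -1/320)
⟨..|..⟩ = √(230400/7)·(-1/320) = -0.566947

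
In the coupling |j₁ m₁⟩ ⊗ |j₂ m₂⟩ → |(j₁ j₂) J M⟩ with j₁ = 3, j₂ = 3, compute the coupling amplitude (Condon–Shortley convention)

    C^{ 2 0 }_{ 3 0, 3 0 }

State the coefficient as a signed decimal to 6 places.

+√(4/21) = +0.436436

√[5·4!2!2!/9! · 3!3!3!3!2!2!] = √(48/7)
  +(−1)^1/∏(1,3,2,2,0,0)! = -1/24  (running -1/24)
  +(−1)^2/∏(2,2,1,1,1,1)! = 1/4  (running 5/24)
  +(−1)^3/∏(3,1,0,0,2,2)! = -1/24  (running 1/6)
⟨..|..⟩ = √(48/7)·(1/6) = +0.436436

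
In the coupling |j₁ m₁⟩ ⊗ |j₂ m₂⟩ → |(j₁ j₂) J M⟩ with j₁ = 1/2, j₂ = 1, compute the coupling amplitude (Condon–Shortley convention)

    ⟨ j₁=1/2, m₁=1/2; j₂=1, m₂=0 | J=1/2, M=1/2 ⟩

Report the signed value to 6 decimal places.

+√(1/3) = +0.577350

triangle: 1!·0!·1!/3! = 1/6
(j±m)!: 1!·0!·1!·1!·1!·0! = 1
prefactor² = (2J+1)·Δ·N² = 1/3
  k=0: +1/(0!·1!·0!·1!·0!·0!) = 1
Σ = 1  ⇒  CG² = 1/3·1² = 1/3
CG = +√(1/3) = +0.577350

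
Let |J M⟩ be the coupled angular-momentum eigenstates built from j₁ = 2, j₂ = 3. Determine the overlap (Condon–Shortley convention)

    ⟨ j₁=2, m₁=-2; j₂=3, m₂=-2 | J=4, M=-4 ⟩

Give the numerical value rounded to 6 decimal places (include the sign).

−√(2/5) = -0.632456

j₁+j₂−J=1  J+j₁−j₂=3  J−j₁+j₂=5  j₁+j₂+J+1=10
(j₁±m₁, j₂±m₂, J±M) = (0,4,1,5,0,8)
P² = 207360
sum k=1..1:
  [1] −1/720 = -1/720
S = -1/720
C² = P²·S² = 2/5 ; C = -0.632456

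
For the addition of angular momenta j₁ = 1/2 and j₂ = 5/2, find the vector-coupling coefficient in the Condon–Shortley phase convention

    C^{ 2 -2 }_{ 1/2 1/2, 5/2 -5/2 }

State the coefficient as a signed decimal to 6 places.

j₁+j₂−J=1  J+j₁−j₂=0  J−j₁+j₂=4  j₁+j₂+J+1=6
(j₁±m₁, j₂±m₂, J±M) = (1,0,0,5,0,4)
P² = 480
sum k=0..0:
  [0] +1/24 = 1/24
S = 1/24
C² = P²·S² = 5/6 ; C = +0.912871

+0.912871  (= +√(5/6))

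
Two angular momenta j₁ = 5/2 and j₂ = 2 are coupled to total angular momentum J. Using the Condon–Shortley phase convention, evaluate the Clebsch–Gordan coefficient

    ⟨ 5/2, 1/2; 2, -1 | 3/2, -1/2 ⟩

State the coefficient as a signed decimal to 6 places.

-0.487950  (= −√(5/21))

j₁+j₂−J=3  J+j₁−j₂=2  J−j₁+j₂=1  j₁+j₂+J+1=7
(j₁±m₁, j₂±m₂, J±M) = (3,2,1,3,1,2)
P² = 48/35
sum k=0..1:
  [0] +1/12 = 1/12
  [1] −1/2 = -1/2
S = -5/12
C² = P²·S² = 5/21 ; C = -0.487950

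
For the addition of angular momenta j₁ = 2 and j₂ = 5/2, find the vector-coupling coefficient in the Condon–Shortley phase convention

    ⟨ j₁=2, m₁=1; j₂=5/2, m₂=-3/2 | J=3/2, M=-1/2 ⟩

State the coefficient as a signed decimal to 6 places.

j₁+j₂−J=3  J+j₁−j₂=1  J−j₁+j₂=2  j₁+j₂+J+1=7
(j₁±m₁, j₂±m₂, J±M) = (3,1,1,4,1,2)
P² = 96/35
sum k=0..1:
  [0] +1/6 = 1/6
  [1] −1/4 = -1/4
S = -1/12
C² = P²·S² = 2/105 ; C = -0.138013

−√(2/105) = -0.138013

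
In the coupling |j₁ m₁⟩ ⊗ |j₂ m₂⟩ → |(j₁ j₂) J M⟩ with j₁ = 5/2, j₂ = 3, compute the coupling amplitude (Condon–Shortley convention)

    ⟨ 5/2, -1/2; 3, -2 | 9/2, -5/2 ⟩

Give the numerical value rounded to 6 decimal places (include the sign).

+√(49/198) ≈ +0.497468

√[10·1!4!5!/11! · 2!3!1!5!2!7!] = √(115200/11)
  +(−1)^0/∏(0,1,3,1,1,4)! = 1/144  (running 1/144)
  +(−1)^1/∏(1,0,2,0,2,5)! = -1/480  (running 7/1440)
⟨..|..⟩ = √(115200/11)·(7/1440) = +0.497468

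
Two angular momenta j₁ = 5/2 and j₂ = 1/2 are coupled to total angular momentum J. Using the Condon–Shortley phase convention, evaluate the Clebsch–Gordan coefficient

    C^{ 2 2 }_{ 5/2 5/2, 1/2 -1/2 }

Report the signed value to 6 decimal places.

triangle: 1!×4!×0!/6! = 24/720
(j±m)!: 5!×0!×0!×1!×4!×0! = 2880
prefactor² = (2J+1)×Δ×N² = 480
  k=0: +1/(0!×1!×0!×0!×4!×0!) = 1/24
Σ = 1/24  ⇒  CG² = 480×1/24² = 5/6
CG = +√(5/6) = +0.912871

+0.912871  (= +√(5/6))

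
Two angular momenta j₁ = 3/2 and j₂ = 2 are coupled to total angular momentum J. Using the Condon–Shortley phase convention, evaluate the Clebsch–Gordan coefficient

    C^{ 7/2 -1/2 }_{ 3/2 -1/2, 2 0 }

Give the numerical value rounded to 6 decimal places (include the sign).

+0.717137  (= +√(18/35))

j₁+j₂−J=0  J+j₁−j₂=3  J−j₁+j₂=4  j₁+j₂+J+1=8
(j₁±m₁, j₂±m₂, J±M) = (1,2,2,2,3,4)
P² = 1152/35
sum k=0..0:
  [0] +1/8 = 1/8
S = 1/8
C² = P²·S² = 18/35 ; C = +0.717137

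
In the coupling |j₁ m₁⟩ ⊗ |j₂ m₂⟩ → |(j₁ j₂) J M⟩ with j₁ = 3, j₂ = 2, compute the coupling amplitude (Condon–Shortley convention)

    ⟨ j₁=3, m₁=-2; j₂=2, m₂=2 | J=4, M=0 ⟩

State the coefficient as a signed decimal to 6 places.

−√(1/7) ≈ -0.377964

√[9·1!5!3!/10! · 1!5!4!0!4!4!] = √(20736/7)
  +(−1)^1/∏(1,0,4,3,1,0)! = -1/144  (running -1/144)
⟨..|..⟩ = √(20736/7)·(-1/144) = -0.377964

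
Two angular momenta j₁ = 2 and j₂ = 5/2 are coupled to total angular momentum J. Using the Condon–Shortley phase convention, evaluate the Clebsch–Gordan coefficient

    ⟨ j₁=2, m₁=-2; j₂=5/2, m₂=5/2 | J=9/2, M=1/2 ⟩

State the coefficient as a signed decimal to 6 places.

+√(1/126) ≈ +0.089087

triangle: 0!×4!×5!/10! = 2880/3628800
(j±m)!: 0!×4!×5!×0!×5!×4! = 8294400
prefactor² = (2J+1)×Δ×N² = 460800/7
  k=0: +1/(0!×0!×4!×5!×0!×0!) = 1/2880
Σ = 1/2880  ⇒  CG² = 460800/7×1/2880² = 1/126
CG = +√(1/126) = +0.089087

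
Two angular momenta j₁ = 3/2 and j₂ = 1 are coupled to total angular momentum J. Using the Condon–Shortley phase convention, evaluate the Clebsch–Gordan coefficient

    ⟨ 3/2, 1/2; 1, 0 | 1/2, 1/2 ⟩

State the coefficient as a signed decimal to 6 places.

√[2·2!1!0!/4! · 2!1!1!1!1!0!] = √(1/3)
  +(−1)^1/∏(1,1,0,0,1,0)! = -1  (running -1)
⟨..|..⟩ = √(1/3)·(-1) = -0.577350

−√(1/3) ≈ -0.577350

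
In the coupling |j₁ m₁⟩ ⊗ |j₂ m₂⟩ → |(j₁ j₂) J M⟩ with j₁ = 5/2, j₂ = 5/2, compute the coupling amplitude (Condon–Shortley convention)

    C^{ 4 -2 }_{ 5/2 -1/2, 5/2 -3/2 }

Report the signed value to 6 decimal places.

+0.422577  (= +√(5/28))

j₁+j₂−J=1  J+j₁−j₂=4  J−j₁+j₂=4  j₁+j₂+J+1=10
(j₁±m₁, j₂±m₂, J±M) = (2,3,1,4,2,6)
P² = 20736/35
sum k=0..1:
  [0] +1/36 = 1/36
  [1] −1/96 = -1/96
S = 5/288
C² = P²·S² = 5/28 ; C = +0.422577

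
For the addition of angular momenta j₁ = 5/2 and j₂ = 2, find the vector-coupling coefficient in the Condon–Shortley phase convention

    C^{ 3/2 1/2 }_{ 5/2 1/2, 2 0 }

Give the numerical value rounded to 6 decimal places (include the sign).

-0.239046

triangle: 3!·2!·1!/7! = 12/5040
(j±m)!: 3!·2!·2!·2!·2!·1! = 96
prefactor² = (2J+1)·Δ·N² = 32/35
  k=1: −1/(1!·2!·1!·1!·1!·0!) = -1/2
  k=2: +1/(2!·1!·0!·0!·2!·1!) = 1/4
Σ = -1/4  ⇒  CG² = 32/35·(-1/4)² = 2/35
CG = −√(2/35) = -0.239046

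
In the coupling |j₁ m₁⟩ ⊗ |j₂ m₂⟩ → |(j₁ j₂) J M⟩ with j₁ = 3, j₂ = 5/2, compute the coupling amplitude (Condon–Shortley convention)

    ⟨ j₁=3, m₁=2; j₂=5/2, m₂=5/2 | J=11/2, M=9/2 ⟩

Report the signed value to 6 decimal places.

j₁+j₂−J=0  J+j₁−j₂=6  J−j₁+j₂=5  j₁+j₂+J+1=12
(j₁±m₁, j₂±m₂, J±M) = (5,1,5,0,10,1)
P² = 1244160000/11
sum k=0..0:
  [0] +1/14400 = 1/14400
S = 1/14400
C² = P²·S² = 6/11 ; C = +0.738549

+0.738549  (= +√(6/11))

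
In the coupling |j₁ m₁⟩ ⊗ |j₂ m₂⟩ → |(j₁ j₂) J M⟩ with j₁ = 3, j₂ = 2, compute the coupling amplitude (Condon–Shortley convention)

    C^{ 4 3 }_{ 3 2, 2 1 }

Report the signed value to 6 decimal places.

+0.223607

triangle: 1!·5!·3!/10! = 720/3628800
(j±m)!: 5!·1!·3!·1!·7!·1! = 3628800
prefactor² = (2J+1)·Δ·N² = 6480
  k=0: +1/(0!·1!·1!·3!·4!·0!) = 1/144
  k=1: −1/(1!·0!·0!·2!·5!·1!) = -1/240
Σ = 1/360  ⇒  CG² = 6480·1/360² = 1/20
CG = +√(1/20) = +0.223607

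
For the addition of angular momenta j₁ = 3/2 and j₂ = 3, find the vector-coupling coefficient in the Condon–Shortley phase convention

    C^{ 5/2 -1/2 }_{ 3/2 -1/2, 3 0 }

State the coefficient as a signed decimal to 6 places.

-0.414039  (= −√(6/35))

triangle: 2!·1!·4!/8! = 48/40320
(j±m)!: 1!·2!·3!·3!·2!·3! = 864
prefactor² = (2J+1)·Δ·N² = 216/35
  k=1: −1/(1!·1!·1!·2!·0!·2!) = -1/4
  k=2: +1/(2!·0!·0!·1!·1!·3!) = 1/12
Σ = -1/6  ⇒  CG² = 216/35·(-1/6)² = 6/35
CG = −√(6/35) = -0.414039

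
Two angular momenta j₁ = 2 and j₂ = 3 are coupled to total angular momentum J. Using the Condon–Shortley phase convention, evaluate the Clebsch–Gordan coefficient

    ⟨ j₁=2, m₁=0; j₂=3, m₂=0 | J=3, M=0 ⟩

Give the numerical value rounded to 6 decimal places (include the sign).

√[7·2!2!4!/9! · 2!2!3!3!3!3!] = √(48/5)
  +(−1)^0/∏(0,2,2,3,0,1)! = 1/24  (running 1/24)
  +(−1)^1/∏(1,1,1,2,1,2)! = -1/4  (running -5/24)
  +(−1)^2/∏(2,0,0,1,2,3)! = 1/24  (running -1/6)
⟨..|..⟩ = √(48/5)·(-1/6) = -0.516398

−√(4/15) = -0.516398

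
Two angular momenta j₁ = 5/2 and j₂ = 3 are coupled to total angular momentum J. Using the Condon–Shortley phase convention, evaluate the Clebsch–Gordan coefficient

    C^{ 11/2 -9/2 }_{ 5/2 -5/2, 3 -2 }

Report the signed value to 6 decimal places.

+0.738549

√[12·0!5!6!/12! · 0!5!1!5!1!10!] = √(1244160000/11)
  +(−1)^0/∏(0,0,5,1,0,5)! = 1/14400  (running 1/14400)
⟨..|..⟩ = √(1244160000/11)·(1/14400) = +0.738549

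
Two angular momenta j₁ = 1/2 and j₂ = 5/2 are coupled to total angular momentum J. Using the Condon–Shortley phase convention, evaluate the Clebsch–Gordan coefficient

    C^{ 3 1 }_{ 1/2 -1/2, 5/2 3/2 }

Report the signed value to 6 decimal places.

triangle: 0!×1!×5!/7! = 120/5040
(j±m)!: 0!×1!×4!×1!×4!×2! = 1152
prefactor² = (2J+1)×Δ×N² = 192
  k=0: +1/(0!×0!×1!×4!×0!×1!) = 1/24
Σ = 1/24  ⇒  CG² = 192×1/24² = 1/3
CG = +√(1/3) = +0.577350

+√(1/3) = +0.577350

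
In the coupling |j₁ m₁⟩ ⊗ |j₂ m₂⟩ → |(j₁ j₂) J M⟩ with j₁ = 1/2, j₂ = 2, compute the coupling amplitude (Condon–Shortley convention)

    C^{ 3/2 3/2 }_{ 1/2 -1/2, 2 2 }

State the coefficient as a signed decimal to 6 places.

-0.894427  (= −√(4/5))

triangle: 1!*0!*3!/5! = 6/120
(j±m)!: 0!*1!*4!*0!*3!*0! = 144
prefactor² = (2J+1)*Δ*N² = 144/5
  k=1: −1/(1!*0!*0!*3!*0!*0!) = -1/6
Σ = -1/6  ⇒  CG² = 144/5*(-1/6)² = 4/5
CG = −√(4/5) = -0.894427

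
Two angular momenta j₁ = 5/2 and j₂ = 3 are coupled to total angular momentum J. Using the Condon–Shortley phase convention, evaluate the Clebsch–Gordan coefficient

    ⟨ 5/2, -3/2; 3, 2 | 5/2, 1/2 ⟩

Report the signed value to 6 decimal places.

-0.267261  (= −√(1/14))

√[6·3!2!3!/9! · 1!4!5!1!3!2!] = √(288/7)
  +(−1)^2/∏(2,1,2,3,0,0)! = 1/24  (running 1/24)
  +(−1)^3/∏(3,0,1,2,1,1)! = -1/12  (running -1/24)
⟨..|..⟩ = √(288/7)·(-1/24) = -0.267261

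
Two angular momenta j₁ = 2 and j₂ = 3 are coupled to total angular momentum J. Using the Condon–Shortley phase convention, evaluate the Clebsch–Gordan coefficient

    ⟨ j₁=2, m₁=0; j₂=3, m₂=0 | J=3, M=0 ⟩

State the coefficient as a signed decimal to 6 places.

-0.516398  (= −√(4/15))

triangle: 2!*2!*4!/9! = 96/362880
(j±m)!: 2!*2!*3!*3!*3!*3! = 5184
prefactor² = (2J+1)*Δ*N² = 48/5
  k=0: +1/(0!*2!*2!*3!*0!*1!) = 1/24
  k=1: −1/(1!*1!*1!*2!*1!*2!) = -1/4
  k=2: +1/(2!*0!*0!*1!*2!*3!) = 1/24
Σ = -1/6  ⇒  CG² = 48/5*(-1/6)² = 4/15
CG = −√(4/15) = -0.516398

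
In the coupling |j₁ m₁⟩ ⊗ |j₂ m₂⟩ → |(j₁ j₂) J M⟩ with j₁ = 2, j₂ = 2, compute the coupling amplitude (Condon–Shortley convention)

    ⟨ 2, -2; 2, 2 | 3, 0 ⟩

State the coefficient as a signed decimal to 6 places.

−√(1/10) = -0.316228

√[7·1!3!3!/8! · 0!4!4!0!3!3!] = √(648/5)
  +(−1)^1/∏(1,0,3,3,0,0)! = -1/36  (running -1/36)
⟨..|..⟩ = √(648/5)·(-1/36) = -0.316228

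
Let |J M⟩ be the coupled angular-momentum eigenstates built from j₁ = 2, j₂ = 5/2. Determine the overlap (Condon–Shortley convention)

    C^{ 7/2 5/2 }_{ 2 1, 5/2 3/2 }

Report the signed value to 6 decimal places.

triangle: 1!*3!*4!/9! = 144/362880
(j±m)!: 3!*1!*4!*1!*6!*1! = 103680
prefactor² = (2J+1)*Δ*N² = 2304/7
  k=0: +1/(0!*1!*1!*4!*2!*0!) = 1/48
  k=1: −1/(1!*0!*0!*3!*3!*1!) = -1/36
Σ = -1/144  ⇒  CG² = 2304/7*(-1/144)² = 1/63
CG = −√(1/63) = -0.125988

−√(1/63) = -0.125988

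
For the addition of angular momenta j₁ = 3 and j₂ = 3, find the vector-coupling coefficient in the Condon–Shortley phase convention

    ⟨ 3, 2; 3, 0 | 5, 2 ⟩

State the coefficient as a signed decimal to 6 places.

+0.577350  (= +√(1/3))

√[11·1!5!5!/12! · 5!1!3!3!7!3!] = √(43200)
  +(−1)^0/∏(0,1,1,3,4,2)! = 1/288  (running 1/288)
  +(−1)^1/∏(1,0,0,2,5,3)! = -1/1440  (running 1/360)
⟨..|..⟩ = √(43200)·(1/360) = +0.577350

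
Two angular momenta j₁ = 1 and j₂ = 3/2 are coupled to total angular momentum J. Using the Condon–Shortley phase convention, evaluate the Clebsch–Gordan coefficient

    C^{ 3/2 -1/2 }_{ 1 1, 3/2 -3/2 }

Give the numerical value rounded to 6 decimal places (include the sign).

+√(2/5) ≈ +0.632456

√[4·1!1!2!/5! · 2!0!0!3!1!2!] = √(8/5)
  +(−1)^0/∏(0,1,0,0,1,2)! = 1/2  (running 1/2)
⟨..|..⟩ = √(8/5)·(1/2) = +0.632456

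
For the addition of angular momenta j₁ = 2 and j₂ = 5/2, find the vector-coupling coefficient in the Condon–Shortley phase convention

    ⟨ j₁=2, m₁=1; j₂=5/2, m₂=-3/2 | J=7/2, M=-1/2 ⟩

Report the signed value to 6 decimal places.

+0.619780

triangle: 1!*3!*4!/9! = 144/362880
(j±m)!: 3!*1!*1!*4!*3!*4! = 20736
prefactor² = (2J+1)*Δ*N² = 2304/35
  k=0: +1/(0!*1!*1!*1!*2!*3!) = 1/12
  k=1: −1/(1!*0!*0!*0!*3!*4!) = -1/144
Σ = 11/144  ⇒  CG² = 2304/35*11/144² = 121/315
CG = +√(121/315) = +0.619780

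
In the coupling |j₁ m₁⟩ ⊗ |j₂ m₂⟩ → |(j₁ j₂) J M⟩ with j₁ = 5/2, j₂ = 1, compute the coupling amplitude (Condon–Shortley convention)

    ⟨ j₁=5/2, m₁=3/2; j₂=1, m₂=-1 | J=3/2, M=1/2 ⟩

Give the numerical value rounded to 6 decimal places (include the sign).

triangle: 2!*3!*0!/6! = 12/720
(j±m)!: 4!*1!*0!*2!*2!*1! = 96
prefactor² = (2J+1)*Δ*N² = 32/5
  k=0: +1/(0!*2!*1!*0!*2!*0!) = 1/4
Σ = 1/4  ⇒  CG² = 32/5*1/4² = 2/5
CG = +√(2/5) = +0.632456

+√(2/5) ≈ +0.632456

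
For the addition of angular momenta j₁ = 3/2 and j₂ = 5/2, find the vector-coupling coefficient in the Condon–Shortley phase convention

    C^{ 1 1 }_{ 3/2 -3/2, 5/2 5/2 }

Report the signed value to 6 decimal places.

triangle: 3!*0!*2!/6! = 12/720
(j±m)!: 0!*3!*5!*0!*2!*0! = 1440
prefactor² = (2J+1)*Δ*N² = 72
  k=3: −1/(3!*0!*0!*2!*0!*0!) = -1/12
Σ = -1/12  ⇒  CG² = 72*(-1/12)² = 1/2
CG = −√(1/2) = -0.707107

-0.707107  (= −√(1/2))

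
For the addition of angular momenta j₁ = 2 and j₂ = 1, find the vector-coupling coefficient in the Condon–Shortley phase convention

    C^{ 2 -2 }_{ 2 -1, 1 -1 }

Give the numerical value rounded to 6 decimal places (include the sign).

+0.577350

triangle: 1!×3!×1!/6! = 6/720
(j±m)!: 1!×3!×0!×2!×0!×4! = 288
prefactor² = (2J+1)×Δ×N² = 12
  k=0: +1/(0!×1!×3!×0!×0!×1!) = 1/6
Σ = 1/6  ⇒  CG² = 12×1/6² = 1/3
CG = +√(1/3) = +0.577350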